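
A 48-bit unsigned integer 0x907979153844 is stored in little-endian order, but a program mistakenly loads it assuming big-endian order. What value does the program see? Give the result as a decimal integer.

Stored little-endian, the bytes at ascending addresses are 44 38 15 79 79 90.
Read back as big-endian, the last byte is least significant, giving 0x443815797990.
0x443815797990 = 75007669139856.

75007669139856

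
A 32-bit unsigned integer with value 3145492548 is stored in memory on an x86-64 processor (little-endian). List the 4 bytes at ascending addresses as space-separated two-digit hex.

3145492548 in hexadecimal, padded to 32 bits, is 0xBB7C6844.
Split into bytes (most-significant first): BB 7C 68 44.
In little-endian order the low byte comes first in memory.
So at ascending addresses the bytes are 44 68 7C BB.

44 68 7C BB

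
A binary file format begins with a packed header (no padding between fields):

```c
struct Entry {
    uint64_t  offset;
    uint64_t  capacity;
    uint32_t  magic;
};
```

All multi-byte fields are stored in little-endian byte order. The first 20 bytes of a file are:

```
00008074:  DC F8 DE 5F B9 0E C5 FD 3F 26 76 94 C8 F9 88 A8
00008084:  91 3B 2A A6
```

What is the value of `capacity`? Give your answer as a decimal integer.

12144231035084088895

`capacity` follows `offset` (8 bytes), so it starts at byte offset 8 and occupies 8 bytes.
Bytes at offsets 8..15: 3F 26 76 94 C8 F9 88 A8.
Little-endian: lowest address holds the least-significant byte.
Reassemble most-significant byte first: A8 88 F9 C8 94 76 26 3F → 0xA888F9C89476263F.
0xA888F9C89476263F = 12144231035084088895.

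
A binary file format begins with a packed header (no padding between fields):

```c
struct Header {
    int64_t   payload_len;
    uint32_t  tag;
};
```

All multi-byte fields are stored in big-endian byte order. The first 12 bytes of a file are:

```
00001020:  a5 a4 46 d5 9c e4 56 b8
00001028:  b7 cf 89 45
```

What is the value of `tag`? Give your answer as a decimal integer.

`tag` follows `payload_len` (8 bytes), so it starts at byte offset 8 and occupies 4 bytes.
Bytes at offsets 8..11: B7 CF 89 45.
Big-endian: lowest address holds the most-significant byte.
The bytes are already most-significant first: 0xB7CF8945.
0xB7CF8945 = 3083831621.

3083831621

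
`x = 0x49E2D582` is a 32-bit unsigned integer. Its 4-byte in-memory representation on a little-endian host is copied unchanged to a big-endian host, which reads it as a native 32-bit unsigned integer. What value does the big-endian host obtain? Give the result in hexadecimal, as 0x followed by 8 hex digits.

Stored little-endian, the bytes at ascending addresses are 82 D5 E2 49.
Read back as big-endian, the last byte is least significant, giving 0x82D5E249.

0x82D5E249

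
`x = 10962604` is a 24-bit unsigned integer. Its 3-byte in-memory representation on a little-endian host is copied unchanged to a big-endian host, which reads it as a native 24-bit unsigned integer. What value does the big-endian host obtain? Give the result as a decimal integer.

10962604 in 24-bit hexadecimal is 0xA746AC.
Stored little-endian, the bytes at ascending addresses are AC 46 A7.
Read back as big-endian, the last byte is least significant, giving 0xAC46A7.
0xAC46A7 = 11290279.

11290279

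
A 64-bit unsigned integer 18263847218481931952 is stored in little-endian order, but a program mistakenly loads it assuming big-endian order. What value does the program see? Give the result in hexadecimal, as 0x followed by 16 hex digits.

18263847218481931952 in 64-bit hexadecimal is 0xFD763847799F26B0.
Stored little-endian, the bytes at ascending addresses are B0 26 9F 79 47 38 76 FD.
Read back as big-endian, the last byte is least significant, giving 0xB0269F79473876FD.

0xB0269F79473876FD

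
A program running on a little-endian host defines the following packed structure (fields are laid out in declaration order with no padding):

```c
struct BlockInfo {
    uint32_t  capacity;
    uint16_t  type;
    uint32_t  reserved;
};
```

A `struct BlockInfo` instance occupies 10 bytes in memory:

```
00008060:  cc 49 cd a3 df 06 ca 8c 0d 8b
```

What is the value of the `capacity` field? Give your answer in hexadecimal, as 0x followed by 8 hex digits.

`capacity` is the first field, at byte offset 0, occupying 4 bytes.
Bytes at offsets 0..3: CC 49 CD A3.
Little-endian: lowest address holds the least-significant byte.
Reassemble most-significant byte first: A3 CD 49 CC → 0xA3CD49CC.

0xA3CD49CC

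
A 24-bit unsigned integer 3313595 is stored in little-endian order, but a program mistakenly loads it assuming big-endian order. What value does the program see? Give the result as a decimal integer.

12291890

3313595 in 24-bit hexadecimal is 0x328FBB.
Stored little-endian, the bytes at ascending addresses are BB 8F 32.
Read back as big-endian, the last byte is least significant, giving 0xBB8F32.
0xBB8F32 = 12291890.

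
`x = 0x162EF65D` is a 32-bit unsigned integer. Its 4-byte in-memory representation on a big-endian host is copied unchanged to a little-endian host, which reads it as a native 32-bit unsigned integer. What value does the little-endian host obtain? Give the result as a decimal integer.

1576414742

Stored big-endian, the bytes at ascending addresses are 16 2E F6 5D.
Read back as little-endian, the first byte is least significant, giving 0x5DF62E16.
0x5DF62E16 = 1576414742.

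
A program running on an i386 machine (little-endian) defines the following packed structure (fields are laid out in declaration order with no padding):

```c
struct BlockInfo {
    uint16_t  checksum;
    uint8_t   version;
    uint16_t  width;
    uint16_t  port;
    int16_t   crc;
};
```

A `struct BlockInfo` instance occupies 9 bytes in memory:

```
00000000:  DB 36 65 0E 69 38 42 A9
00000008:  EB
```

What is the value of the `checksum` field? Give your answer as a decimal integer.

`checksum` is the first field, at byte offset 0, occupying 2 bytes.
Bytes at offsets 0..1: DB 36.
Little-endian stores the least-significant byte at the lowest address.
Reassemble most-significant byte first: 36 DB → 0x36DB.
0x36DB = 14043.

14043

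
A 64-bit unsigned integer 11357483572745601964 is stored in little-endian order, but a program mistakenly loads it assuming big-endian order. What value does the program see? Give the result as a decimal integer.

12394986475348008349

11357483572745601964 in 64-bit hexadecimal is 0x9D9DE32287D603AC.
Stored little-endian, the bytes at ascending addresses are AC 03 D6 87 22 E3 9D 9D.
Read back as big-endian, the last byte is least significant, giving 0xAC03D68722E39D9D.
0xAC03D68722E39D9D = 12394986475348008349.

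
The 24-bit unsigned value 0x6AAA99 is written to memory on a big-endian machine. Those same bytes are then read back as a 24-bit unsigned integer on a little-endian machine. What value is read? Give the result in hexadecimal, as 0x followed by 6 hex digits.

0x99AA6A

Stored big-endian, the bytes at ascending addresses are 6A AA 99.
Read back as little-endian, the first byte is least significant, giving 0x99AA6A.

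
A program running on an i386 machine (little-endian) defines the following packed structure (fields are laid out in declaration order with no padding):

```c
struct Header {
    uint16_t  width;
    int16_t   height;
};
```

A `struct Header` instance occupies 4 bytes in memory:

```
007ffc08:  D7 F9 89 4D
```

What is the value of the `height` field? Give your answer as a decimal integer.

19849

`height` follows `width` (2 bytes), so it starts at byte offset 2 and occupies 2 bytes.
Bytes at offsets 2..3: 89 4D.
In little-endian order the low byte comes first in memory.
Reassemble most-significant byte first: 4D 89 → 0x4D89.
0x4D89 = 19849.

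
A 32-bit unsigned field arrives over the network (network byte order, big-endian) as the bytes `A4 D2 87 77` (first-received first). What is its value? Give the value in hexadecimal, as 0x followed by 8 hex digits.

Big-endian: lowest address holds the most-significant byte.
The bytes are already most-significant first: 0xA4D28777.

0xA4D28777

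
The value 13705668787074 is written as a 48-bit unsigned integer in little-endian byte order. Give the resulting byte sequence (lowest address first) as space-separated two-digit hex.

82 FB 84 19 77 0C

13705668787074 in hexadecimal, padded to 48 bits, is 0x0C771984FB82.
Split into bytes (most-significant first): 0C 77 19 84 FB 82.
Little-endian stores the least-significant byte at the lowest address.
So at ascending addresses the bytes are 82 FB 84 19 77 0C.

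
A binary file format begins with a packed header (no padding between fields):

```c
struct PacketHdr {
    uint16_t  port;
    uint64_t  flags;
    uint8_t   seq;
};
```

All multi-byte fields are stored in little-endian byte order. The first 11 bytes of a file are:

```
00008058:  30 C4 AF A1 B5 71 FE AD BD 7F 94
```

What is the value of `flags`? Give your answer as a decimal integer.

`flags` follows `port` (2 bytes), so it starts at byte offset 2 and occupies 8 bytes.
Bytes at offsets 2..9: AF A1 B5 71 FE AD BD 7F.
In little-endian order the low byte comes first in memory.
Reassemble most-significant byte first: 7F BD AD FE 71 B5 A1 AF → 0x7FBDADFE71B5A1AF.
0x7FBDADFE71B5A1AF = 9204704521756189103.

9204704521756189103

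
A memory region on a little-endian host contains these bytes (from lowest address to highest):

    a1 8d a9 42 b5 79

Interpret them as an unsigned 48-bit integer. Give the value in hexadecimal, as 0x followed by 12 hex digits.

0x79B542A98DA1

Little-endian stores the least-significant byte at the lowest address.
Reassemble most-significant byte first: 79 B5 42 A9 8D A1 → 0x79B542A98DA1.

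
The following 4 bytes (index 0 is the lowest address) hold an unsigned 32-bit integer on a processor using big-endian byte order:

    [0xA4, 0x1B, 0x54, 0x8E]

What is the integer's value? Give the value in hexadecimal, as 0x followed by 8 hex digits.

Big-endian: lowest address holds the most-significant byte.
The bytes are already most-significant first: 0xA41B548E.

0xA41B548E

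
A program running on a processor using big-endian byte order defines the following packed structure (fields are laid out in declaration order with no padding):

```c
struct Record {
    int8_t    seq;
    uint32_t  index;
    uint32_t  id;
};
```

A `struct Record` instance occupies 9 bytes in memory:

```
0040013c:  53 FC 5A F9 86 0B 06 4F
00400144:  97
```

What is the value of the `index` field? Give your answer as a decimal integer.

`index` follows `seq` (1 byte), so it starts at byte offset 1 and occupies 4 bytes.
Bytes at offsets 1..4: FC 5A F9 86.
In big-endian order the high byte comes first in memory.
The bytes are already most-significant first: 0xFC5AF986.
0xFC5AF986 = 4233820550.

4233820550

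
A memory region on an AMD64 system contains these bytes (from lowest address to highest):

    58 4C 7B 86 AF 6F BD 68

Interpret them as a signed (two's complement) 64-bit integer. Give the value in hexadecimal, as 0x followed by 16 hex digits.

0x68BD6FAF867B4C58

Little-endian: lowest address holds the least-significant byte.
Reassemble most-significant byte first: 68 BD 6F AF 86 7B 4C 58 → 0x68BD6FAF867B4C58.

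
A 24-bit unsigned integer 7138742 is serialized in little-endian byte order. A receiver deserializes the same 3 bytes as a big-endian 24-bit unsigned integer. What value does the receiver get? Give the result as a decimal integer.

11988332

7138742 in 24-bit hexadecimal is 0x6CEDB6.
Stored little-endian, the bytes at ascending addresses are B6 ED 6C.
Read back as big-endian, the last byte is least significant, giving 0xB6ED6C.
0xB6ED6C = 11988332.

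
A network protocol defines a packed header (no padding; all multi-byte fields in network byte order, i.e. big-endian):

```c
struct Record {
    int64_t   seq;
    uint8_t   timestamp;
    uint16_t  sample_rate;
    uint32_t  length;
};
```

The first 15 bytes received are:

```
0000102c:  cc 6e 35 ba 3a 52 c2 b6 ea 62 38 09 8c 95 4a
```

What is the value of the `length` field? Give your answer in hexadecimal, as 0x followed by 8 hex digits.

`length` follows `seq` (8 B), `timestamp` (1 B), `sample_rate` (2 B), so it starts at offset 8 + 1 + 2 = 11 and occupies 4 bytes.
Bytes at offsets 11..14: 09 8C 95 4A.
Big-endian stores the most-significant byte at the lowest address.
The bytes are already most-significant first: 0x098C954A.

0x098C954A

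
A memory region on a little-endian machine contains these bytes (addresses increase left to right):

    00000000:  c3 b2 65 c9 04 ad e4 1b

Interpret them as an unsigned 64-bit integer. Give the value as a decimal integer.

Little-endian stores the least-significant byte at the lowest address.
Reassemble most-significant byte first: 1B E4 AD 04 C9 65 B2 C3 → 0x1BE4AD04C965B2C3.
0x1BE4AD04C965B2C3 = 2009921569784443587.

2009921569784443587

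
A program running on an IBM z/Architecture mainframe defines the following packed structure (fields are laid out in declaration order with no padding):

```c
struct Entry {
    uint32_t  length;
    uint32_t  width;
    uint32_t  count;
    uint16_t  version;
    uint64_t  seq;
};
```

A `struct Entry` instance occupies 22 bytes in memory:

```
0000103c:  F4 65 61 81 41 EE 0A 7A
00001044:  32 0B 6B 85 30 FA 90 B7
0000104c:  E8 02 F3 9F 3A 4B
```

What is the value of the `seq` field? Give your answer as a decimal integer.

10428058561574550091

`seq` follows `length` (4 B), `width` (4 B), `count` (4 B), `version` (2 B), so it starts at offset 4 + 4 + 4 + 2 = 14 and occupies 8 bytes.
Bytes at offsets 14..21: 90 B7 E8 02 F3 9F 3A 4B.
Big-endian stores the most-significant byte at the lowest address.
The bytes are already most-significant first: 0x90B7E802F39F3A4B.
0x90B7E802F39F3A4B = 10428058561574550091.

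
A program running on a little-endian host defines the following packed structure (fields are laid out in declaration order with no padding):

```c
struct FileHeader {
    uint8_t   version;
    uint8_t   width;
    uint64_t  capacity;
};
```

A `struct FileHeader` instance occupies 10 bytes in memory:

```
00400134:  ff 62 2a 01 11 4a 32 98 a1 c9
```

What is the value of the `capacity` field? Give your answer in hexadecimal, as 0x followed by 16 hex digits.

`capacity` follows `version` (1 B), `width` (1 B), so it starts at offset 1 + 1 = 2 and occupies 8 bytes.
Bytes at offsets 2..9: 2A 01 11 4A 32 98 A1 C9.
Little-endian: lowest address holds the least-significant byte.
Reassemble most-significant byte first: C9 A1 98 32 4A 11 01 2A → 0xC9A198324A11012A.

0xC9A198324A11012A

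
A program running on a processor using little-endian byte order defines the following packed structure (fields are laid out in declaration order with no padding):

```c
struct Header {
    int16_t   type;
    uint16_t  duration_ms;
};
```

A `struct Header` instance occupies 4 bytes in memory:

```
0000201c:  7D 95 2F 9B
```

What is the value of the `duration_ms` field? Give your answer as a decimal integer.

39727

`duration_ms` follows `type` (2 bytes), so it starts at byte offset 2 and occupies 2 bytes.
Bytes at offsets 2..3: 2F 9B.
Little-endian stores the least-significant byte at the lowest address.
Reassemble most-significant byte first: 9B 2F → 0x9B2F.
0x9B2F = 39727.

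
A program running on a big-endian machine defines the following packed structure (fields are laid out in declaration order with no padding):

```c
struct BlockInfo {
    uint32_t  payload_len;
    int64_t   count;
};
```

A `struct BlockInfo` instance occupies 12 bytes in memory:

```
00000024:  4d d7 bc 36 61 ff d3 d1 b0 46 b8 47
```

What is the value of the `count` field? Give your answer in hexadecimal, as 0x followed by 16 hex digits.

`count` follows `payload_len` (4 bytes), so it starts at byte offset 4 and occupies 8 bytes.
Bytes at offsets 4..11: 61 FF D3 D1 B0 46 B8 47.
In big-endian order the high byte comes first in memory.
The bytes are already most-significant first: 0x61FFD3D1B046B847.

0x61FFD3D1B046B847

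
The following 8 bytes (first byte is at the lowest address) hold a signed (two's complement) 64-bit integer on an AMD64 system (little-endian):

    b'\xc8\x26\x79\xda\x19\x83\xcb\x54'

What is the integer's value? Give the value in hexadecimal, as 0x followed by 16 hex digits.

0x54CB8319DA7926C8

In little-endian order the low byte comes first in memory.
Reassemble most-significant byte first: 54 CB 83 19 DA 79 26 C8 → 0x54CB8319DA7926C8.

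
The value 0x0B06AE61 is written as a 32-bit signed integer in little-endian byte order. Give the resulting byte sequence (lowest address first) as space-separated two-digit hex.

Split into bytes (most-significant first): 0B 06 AE 61.
Little-endian: lowest address holds the least-significant byte.
So at ascending addresses the bytes are 61 AE 06 0B.

61 AE 06 0B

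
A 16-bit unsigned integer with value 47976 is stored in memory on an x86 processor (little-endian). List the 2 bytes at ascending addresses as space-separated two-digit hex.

47976 in hexadecimal, padded to 16 bits, is 0xBB68.
Split into bytes (most-significant first): BB 68.
Little-endian: lowest address holds the least-significant byte.
So at ascending addresses the bytes are 68 BB.

68 BB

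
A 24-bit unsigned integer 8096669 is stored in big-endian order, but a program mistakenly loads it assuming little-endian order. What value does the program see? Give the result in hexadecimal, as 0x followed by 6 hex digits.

0x9D8B7B

8096669 in 24-bit hexadecimal is 0x7B8B9D.
Stored big-endian, the bytes at ascending addresses are 7B 8B 9D.
Read back as little-endian, the first byte is least significant, giving 0x9D8B7B.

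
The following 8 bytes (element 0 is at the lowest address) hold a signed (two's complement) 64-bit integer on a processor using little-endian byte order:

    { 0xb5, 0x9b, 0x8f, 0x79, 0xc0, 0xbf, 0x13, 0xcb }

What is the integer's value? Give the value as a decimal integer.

-3813493626058597451

Little-endian stores the least-significant byte at the lowest address.
Reassemble most-significant byte first: CB 13 BF C0 79 8F 9B B5 → 0xCB13BFC0798F9BB5.
Top bit is set, so as a signed 64-bit value this is 0xCB13BFC0798F9BB5 − 2^64 = -3813493626058597451.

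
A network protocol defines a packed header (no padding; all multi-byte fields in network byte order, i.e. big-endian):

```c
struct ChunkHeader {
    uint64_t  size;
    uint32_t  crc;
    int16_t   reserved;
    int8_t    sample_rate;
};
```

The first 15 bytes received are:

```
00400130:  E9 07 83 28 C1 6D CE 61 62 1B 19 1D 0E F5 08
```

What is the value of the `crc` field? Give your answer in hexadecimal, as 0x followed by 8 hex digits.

`crc` follows `size` (8 bytes), so it starts at byte offset 8 and occupies 4 bytes.
Bytes at offsets 8..11: 62 1B 19 1D.
Big-endian stores the most-significant byte at the lowest address.
The bytes are already most-significant first: 0x621B191D.

0x621B191D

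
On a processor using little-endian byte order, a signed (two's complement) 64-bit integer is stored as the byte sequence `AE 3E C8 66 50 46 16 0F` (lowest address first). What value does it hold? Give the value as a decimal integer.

In little-endian order the low byte comes first in memory.
Reassemble most-significant byte first: 0F 16 46 50 66 C8 3E AE → 0x0F16465066C83EAE.
0x0F16465066C83EAE = 1087133671192280750.

1087133671192280750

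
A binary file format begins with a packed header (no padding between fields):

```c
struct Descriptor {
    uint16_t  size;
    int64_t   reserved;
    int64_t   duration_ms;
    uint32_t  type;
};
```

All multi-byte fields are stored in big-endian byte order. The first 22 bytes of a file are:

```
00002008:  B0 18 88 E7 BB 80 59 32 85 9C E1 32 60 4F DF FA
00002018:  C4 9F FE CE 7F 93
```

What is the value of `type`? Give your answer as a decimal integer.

`type` follows `size` (2 B), `reserved` (8 B), `duration_ms` (8 B), so it starts at offset 2 + 8 + 8 = 18 and occupies 4 bytes.
Bytes at offsets 18..21: FE CE 7F 93.
Big-endian stores the most-significant byte at the lowest address.
The bytes are already most-significant first: 0xFECE7F93.
0xFECE7F93 = 4274945939.

4274945939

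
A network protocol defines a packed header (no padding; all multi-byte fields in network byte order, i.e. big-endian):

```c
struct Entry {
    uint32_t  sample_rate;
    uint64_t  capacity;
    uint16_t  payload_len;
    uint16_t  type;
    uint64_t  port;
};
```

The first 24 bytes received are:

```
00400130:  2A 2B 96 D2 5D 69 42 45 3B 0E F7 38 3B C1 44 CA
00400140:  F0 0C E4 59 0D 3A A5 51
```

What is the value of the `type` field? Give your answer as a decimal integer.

`type` follows `sample_rate` (4 B), `capacity` (8 B), `payload_len` (2 B), so it starts at offset 4 + 8 + 2 = 14 and occupies 2 bytes.
Bytes at offsets 14..15: 44 CA.
Big-endian: lowest address holds the most-significant byte.
The bytes are already most-significant first: 0x44CA.
0x44CA = 17610.

17610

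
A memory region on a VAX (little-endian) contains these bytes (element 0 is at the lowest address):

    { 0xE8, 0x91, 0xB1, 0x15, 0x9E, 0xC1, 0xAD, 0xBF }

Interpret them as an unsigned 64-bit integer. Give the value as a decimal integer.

Little-endian stores the least-significant byte at the lowest address.
Reassemble most-significant byte first: BF AD C1 9E 15 B1 91 E8 → 0xBFADC19E15B191E8.
0xBFADC19E15B191E8 = 13811908516928131560.

13811908516928131560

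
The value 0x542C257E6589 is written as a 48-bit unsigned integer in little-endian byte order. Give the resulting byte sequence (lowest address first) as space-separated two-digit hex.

Split into bytes (most-significant first): 54 2C 25 7E 65 89.
In little-endian order the low byte comes first in memory.
So at ascending addresses the bytes are 89 65 7E 25 2C 54.

89 65 7E 25 2C 54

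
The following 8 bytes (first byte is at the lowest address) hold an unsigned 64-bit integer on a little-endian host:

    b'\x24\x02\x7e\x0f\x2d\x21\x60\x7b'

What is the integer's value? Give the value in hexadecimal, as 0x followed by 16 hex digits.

Little-endian stores the least-significant byte at the lowest address.
Reassemble most-significant byte first: 7B 60 21 2D 0F 7E 02 24 → 0x7B60212D0F7E0224.

0x7B60212D0F7E0224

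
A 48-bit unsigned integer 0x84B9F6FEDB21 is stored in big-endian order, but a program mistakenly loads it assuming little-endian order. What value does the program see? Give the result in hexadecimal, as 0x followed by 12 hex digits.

0x21DBFEF6B984

Stored big-endian, the bytes at ascending addresses are 84 B9 F6 FE DB 21.
Read back as little-endian, the first byte is least significant, giving 0x21DBFEF6B984.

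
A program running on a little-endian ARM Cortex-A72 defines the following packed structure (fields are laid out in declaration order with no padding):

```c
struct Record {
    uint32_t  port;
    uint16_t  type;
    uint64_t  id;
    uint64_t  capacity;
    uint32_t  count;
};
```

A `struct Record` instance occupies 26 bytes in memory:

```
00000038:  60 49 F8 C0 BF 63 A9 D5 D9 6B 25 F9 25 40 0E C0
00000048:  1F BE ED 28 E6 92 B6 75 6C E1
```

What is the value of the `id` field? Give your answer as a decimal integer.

`id` follows `port` (4 B), `type` (2 B), so it starts at offset 4 + 2 = 6 and occupies 8 bytes.
Bytes at offsets 6..13: A9 D5 D9 6B 25 F9 25 40.
In little-endian order the low byte comes first in memory.
Reassemble most-significant byte first: 40 25 F9 25 6B D9 D5 A9 → 0x4025F9256BD9D5A9.
0x4025F9256BD9D5A9 = 4622374531684226473.

4622374531684226473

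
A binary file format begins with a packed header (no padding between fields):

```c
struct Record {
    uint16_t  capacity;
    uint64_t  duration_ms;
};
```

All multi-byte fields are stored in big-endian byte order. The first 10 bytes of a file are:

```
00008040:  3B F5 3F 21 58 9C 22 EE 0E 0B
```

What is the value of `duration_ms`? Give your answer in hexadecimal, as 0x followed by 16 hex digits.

0x3F21589C22EE0E0B

`duration_ms` follows `capacity` (2 bytes), so it starts at byte offset 2 and occupies 8 bytes.
Bytes at offsets 2..9: 3F 21 58 9C 22 EE 0E 0B.
In big-endian order the high byte comes first in memory.
The bytes are already most-significant first: 0x3F21589C22EE0E0B.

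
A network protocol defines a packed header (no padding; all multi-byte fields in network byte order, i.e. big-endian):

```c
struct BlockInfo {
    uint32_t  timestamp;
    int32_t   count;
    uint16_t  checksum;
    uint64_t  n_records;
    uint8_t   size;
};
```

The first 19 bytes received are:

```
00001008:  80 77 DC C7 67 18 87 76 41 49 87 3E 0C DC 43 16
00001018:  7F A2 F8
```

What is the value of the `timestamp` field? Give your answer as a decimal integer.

2155338951

`timestamp` is the first field, at byte offset 0, occupying 4 bytes.
Bytes at offsets 0..3: 80 77 DC C7.
Big-endian: lowest address holds the most-significant byte.
The bytes are already most-significant first: 0x8077DCC7.
0x8077DCC7 = 2155338951.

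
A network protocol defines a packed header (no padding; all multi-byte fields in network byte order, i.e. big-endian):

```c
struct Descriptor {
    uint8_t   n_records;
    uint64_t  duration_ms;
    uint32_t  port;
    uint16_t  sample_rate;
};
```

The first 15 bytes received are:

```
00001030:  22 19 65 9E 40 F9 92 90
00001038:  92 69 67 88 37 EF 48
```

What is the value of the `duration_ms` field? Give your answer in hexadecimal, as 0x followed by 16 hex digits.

`duration_ms` follows `n_records` (1 byte), so it starts at byte offset 1 and occupies 8 bytes.
Bytes at offsets 1..8: 19 65 9E 40 F9 92 90 92.
In big-endian order the high byte comes first in memory.
The bytes are already most-significant first: 0x19659E40F9929092.

0x19659E40F9929092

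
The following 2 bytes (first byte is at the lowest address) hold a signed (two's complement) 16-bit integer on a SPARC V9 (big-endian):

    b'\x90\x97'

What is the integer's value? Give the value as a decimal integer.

Big-endian stores the most-significant byte at the lowest address.
The bytes are already most-significant first: 0x9097.
Top bit is set, so as a signed 16-bit value this is 0x9097 − 2^16 = -28521.

-28521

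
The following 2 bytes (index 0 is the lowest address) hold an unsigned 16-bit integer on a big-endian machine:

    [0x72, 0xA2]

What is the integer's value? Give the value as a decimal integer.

Big-endian stores the most-significant byte at the lowest address.
The bytes are already most-significant first: 0x72A2.
0x72A2 = 29346.

29346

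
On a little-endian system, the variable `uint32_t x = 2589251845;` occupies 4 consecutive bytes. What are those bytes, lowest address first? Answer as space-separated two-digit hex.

2589251845 in hexadecimal, padded to 32 bits, is 0x9A54D905.
Split into bytes (most-significant first): 9A 54 D9 05.
In little-endian order the low byte comes first in memory.
So at ascending addresses the bytes are 05 D9 54 9A.

05 D9 54 9A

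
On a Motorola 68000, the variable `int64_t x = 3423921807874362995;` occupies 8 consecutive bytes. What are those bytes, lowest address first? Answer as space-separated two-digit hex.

3423921807874362995 in hexadecimal, padded to 64 bits, is 0x2F8436BE59108E73.
Split into bytes (most-significant first): 2F 84 36 BE 59 10 8E 73.
Big-endian: lowest address holds the most-significant byte.
So the memory order matches the most-significant-first order: 2F 84 36 BE 59 10 8E 73.

2F 84 36 BE 59 10 8E 73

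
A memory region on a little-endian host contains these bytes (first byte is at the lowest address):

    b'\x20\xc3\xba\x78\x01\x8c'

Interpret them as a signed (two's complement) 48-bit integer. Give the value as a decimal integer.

-127537028349152

Little-endian: lowest address holds the least-significant byte.
Reassemble most-significant byte first: 8C 01 78 BA C3 20 → 0x8C0178BAC320.
Top bit is set, so as a signed 48-bit value this is 0x8C0178BAC320 − 2^48 = -127537028349152.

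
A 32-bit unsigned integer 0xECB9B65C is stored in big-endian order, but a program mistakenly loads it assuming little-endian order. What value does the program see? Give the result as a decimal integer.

Stored big-endian, the bytes at ascending addresses are EC B9 B6 5C.
Read back as little-endian, the first byte is least significant, giving 0x5CB6B9EC.
0x5CB6B9EC = 1555479020.

1555479020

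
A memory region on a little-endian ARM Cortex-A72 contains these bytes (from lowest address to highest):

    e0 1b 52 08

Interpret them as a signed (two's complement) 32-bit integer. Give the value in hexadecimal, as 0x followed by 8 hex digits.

In little-endian order the low byte comes first in memory.
Reassemble most-significant byte first: 08 52 1B E0 → 0x08521BE0.

0x08521BE0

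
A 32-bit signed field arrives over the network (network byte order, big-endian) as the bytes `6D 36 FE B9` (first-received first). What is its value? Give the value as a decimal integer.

1832320697

In big-endian order the high byte comes first in memory.
The bytes are already most-significant first: 0x6D36FEB9.
0x6D36FEB9 = 1832320697.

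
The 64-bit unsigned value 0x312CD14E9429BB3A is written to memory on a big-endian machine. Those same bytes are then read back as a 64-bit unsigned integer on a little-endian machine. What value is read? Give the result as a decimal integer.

4232021991798942769

Stored big-endian, the bytes at ascending addresses are 31 2C D1 4E 94 29 BB 3A.
Read back as little-endian, the first byte is least significant, giving 0x3ABB29944ED12C31.
0x3ABB29944ED12C31 = 4232021991798942769.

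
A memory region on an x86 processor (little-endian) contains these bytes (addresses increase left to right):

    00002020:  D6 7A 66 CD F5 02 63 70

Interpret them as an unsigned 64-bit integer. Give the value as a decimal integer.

8098319809678572246

In little-endian order the low byte comes first in memory.
Reassemble most-significant byte first: 70 63 02 F5 CD 66 7A D6 → 0x706302F5CD667AD6.
0x706302F5CD667AD6 = 8098319809678572246.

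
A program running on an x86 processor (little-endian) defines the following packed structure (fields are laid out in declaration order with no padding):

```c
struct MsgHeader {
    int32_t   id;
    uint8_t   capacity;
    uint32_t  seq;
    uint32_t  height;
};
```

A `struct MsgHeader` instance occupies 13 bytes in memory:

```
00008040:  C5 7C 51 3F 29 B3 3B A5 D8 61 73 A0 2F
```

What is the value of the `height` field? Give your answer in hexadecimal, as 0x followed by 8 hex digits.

0x2FA07361

`height` follows `id` (4 B), `capacity` (1 B), `seq` (4 B), so it starts at offset 4 + 1 + 4 = 9 and occupies 4 bytes.
Bytes at offsets 9..12: 61 73 A0 2F.
Little-endian stores the least-significant byte at the lowest address.
Reassemble most-significant byte first: 2F A0 73 61 → 0x2FA07361.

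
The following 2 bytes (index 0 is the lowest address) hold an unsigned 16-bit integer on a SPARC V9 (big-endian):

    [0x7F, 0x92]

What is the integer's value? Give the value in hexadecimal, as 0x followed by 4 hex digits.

0x7F92

Big-endian: lowest address holds the most-significant byte.
The bytes are already most-significant first: 0x7F92.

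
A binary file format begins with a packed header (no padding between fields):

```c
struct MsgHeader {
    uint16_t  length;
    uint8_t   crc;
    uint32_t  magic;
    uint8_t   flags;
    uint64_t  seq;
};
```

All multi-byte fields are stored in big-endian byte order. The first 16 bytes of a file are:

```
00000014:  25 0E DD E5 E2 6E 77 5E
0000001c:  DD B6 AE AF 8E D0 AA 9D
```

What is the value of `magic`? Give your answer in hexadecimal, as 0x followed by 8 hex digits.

0xE5E26E77

`magic` follows `length` (2 B), `crc` (1 B), so it starts at offset 2 + 1 = 3 and occupies 4 bytes.
Bytes at offsets 3..6: E5 E2 6E 77.
Big-endian stores the most-significant byte at the lowest address.
The bytes are already most-significant first: 0xE5E26E77.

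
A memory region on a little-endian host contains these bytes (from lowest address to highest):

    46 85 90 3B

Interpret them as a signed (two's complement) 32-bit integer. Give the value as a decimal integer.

Little-endian stores the least-significant byte at the lowest address.
Reassemble most-significant byte first: 3B 90 85 46 → 0x3B908546.
0x3B908546 = 999327046.

999327046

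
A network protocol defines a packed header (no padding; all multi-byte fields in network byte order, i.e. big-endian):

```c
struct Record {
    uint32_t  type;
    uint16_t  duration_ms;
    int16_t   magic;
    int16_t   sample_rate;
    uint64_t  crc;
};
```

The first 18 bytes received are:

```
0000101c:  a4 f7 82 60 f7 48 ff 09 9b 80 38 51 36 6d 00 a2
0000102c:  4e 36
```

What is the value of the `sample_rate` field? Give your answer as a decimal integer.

`sample_rate` follows `type` (4 B), `duration_ms` (2 B), `magic` (2 B), so it starts at offset 4 + 2 + 2 = 8 and occupies 2 bytes.
Bytes at offsets 8..9: 9B 80.
Big-endian stores the most-significant byte at the lowest address.
The bytes are already most-significant first: 0x9B80.
Top bit is set, so as a signed 16-bit value this is 0x9B80 − 2^16 = -25728.

-25728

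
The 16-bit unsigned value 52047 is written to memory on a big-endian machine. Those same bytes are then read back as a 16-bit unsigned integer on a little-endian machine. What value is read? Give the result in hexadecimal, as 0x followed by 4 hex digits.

0x4FCB

52047 in 16-bit hexadecimal is 0xCB4F.
Stored big-endian, the bytes at ascending addresses are CB 4F.
Read back as little-endian, the first byte is least significant, giving 0x4FCB.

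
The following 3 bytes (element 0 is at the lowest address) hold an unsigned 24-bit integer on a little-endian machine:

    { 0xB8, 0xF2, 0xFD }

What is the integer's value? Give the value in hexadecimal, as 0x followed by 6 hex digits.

0xFDF2B8

Little-endian: lowest address holds the least-significant byte.
Reassemble most-significant byte first: FD F2 B8 → 0xFDF2B8.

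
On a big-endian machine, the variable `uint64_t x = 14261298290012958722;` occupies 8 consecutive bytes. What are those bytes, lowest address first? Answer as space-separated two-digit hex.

C5 EA 4F 3C 34 1B B0 02

14261298290012958722 in hexadecimal, padded to 64 bits, is 0xC5EA4F3C341BB002.
Split into bytes (most-significant first): C5 EA 4F 3C 34 1B B0 02.
Big-endian: lowest address holds the most-significant byte.
So the memory order matches the most-significant-first order: C5 EA 4F 3C 34 1B B0 02.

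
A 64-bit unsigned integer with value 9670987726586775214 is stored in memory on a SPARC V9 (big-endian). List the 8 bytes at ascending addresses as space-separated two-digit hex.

86 36 40 19 26 5E 06 AE

9670987726586775214 in hexadecimal, padded to 64 bits, is 0x86364019265E06AE.
Split into bytes (most-significant first): 86 36 40 19 26 5E 06 AE.
Big-endian stores the most-significant byte at the lowest address.
So the memory order matches the most-significant-first order: 86 36 40 19 26 5E 06 AE.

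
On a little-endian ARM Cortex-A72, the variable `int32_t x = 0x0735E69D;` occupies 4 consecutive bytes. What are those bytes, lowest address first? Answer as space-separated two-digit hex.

9D E6 35 07

Split into bytes (most-significant first): 07 35 E6 9D.
Little-endian: lowest address holds the least-significant byte.
So at ascending addresses the bytes are 9D E6 35 07.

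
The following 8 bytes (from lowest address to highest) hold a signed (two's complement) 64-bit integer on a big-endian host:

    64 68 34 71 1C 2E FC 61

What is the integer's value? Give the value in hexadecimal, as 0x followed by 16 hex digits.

Big-endian: lowest address holds the most-significant byte.
The bytes are already most-significant first: 0x646834711C2EFC61.

0x646834711C2EFC61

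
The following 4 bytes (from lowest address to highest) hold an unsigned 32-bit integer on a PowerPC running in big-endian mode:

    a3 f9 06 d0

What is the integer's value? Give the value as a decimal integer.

2751006416

Big-endian stores the most-significant byte at the lowest address.
The bytes are already most-significant first: 0xA3F906D0.
0xA3F906D0 = 2751006416.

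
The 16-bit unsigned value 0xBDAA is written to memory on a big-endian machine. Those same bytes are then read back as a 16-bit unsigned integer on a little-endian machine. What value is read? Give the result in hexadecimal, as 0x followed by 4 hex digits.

Stored big-endian, the bytes at ascending addresses are BD AA.
Read back as little-endian, the first byte is least significant, giving 0xAABD.

0xAABD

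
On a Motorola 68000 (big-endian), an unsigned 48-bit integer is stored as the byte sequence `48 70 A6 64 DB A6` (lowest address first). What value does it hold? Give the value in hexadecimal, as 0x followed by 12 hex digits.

In big-endian order the high byte comes first in memory.
The bytes are already most-significant first: 0x4870A664DBA6.

0x4870A664DBA6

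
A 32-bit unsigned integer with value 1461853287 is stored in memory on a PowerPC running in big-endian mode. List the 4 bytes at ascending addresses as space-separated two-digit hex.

57 22 1C 67

1461853287 in hexadecimal, padded to 32 bits, is 0x57221C67.
Split into bytes (most-significant first): 57 22 1C 67.
In big-endian order the high byte comes first in memory.
So the memory order matches the most-significant-first order: 57 22 1C 67.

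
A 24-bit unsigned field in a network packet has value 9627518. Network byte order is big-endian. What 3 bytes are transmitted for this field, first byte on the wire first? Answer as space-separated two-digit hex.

92 E7 7E

9627518 in hexadecimal, padded to 24 bits, is 0x92E77E.
Split into bytes (most-significant first): 92 E7 7E.
Big-endian stores the most-significant byte at the lowest address.
So the memory order matches the most-significant-first order: 92 E7 7E.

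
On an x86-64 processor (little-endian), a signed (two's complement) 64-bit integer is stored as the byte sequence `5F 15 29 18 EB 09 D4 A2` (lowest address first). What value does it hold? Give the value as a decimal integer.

In little-endian order the low byte comes first in memory.
Reassemble most-significant byte first: A2 D4 09 EB 18 29 15 5F → 0xA2D409EB1829155F.
Top bit is set, so as a signed 64-bit value this is 0xA2D409EB1829155F − 2^64 = -6713730239175256737.

-6713730239175256737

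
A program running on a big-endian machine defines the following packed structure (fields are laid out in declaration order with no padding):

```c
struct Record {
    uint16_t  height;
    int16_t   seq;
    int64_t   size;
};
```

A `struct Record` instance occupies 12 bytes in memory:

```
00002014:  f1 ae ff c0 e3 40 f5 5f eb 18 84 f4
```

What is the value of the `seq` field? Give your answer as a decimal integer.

`seq` follows `height` (2 bytes), so it starts at byte offset 2 and occupies 2 bytes.
Bytes at offsets 2..3: FF C0.
In big-endian order the high byte comes first in memory.
The bytes are already most-significant first: 0xFFC0.
Top bit is set, so as a signed 16-bit value this is 0xFFC0 − 2^16 = -64.

-64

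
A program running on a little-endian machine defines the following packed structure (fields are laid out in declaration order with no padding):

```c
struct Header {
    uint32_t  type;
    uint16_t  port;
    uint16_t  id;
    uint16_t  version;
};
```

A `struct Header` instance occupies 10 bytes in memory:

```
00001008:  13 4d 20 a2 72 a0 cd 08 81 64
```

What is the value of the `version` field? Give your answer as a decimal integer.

`version` follows `type` (4 B), `port` (2 B), `id` (2 B), so it starts at offset 4 + 2 + 2 = 8 and occupies 2 bytes.
Bytes at offsets 8..9: 81 64.
In little-endian order the low byte comes first in memory.
Reassemble most-significant byte first: 64 81 → 0x6481.
0x6481 = 25729.

25729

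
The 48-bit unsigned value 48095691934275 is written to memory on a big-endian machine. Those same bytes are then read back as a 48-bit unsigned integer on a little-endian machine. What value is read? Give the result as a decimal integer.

73712949181995

48095691934275 in 48-bit hexadecimal is 0x2BBE26A20A43.
Stored big-endian, the bytes at ascending addresses are 2B BE 26 A2 0A 43.
Read back as little-endian, the first byte is least significant, giving 0x430AA226BE2B.
0x430AA226BE2B = 73712949181995.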